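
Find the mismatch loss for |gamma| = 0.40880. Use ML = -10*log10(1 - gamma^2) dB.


ML = -10 * log10(1 - 0.40880^2) = -10 * log10(0.83288256) = 0.7942 dB

0.7942 dB


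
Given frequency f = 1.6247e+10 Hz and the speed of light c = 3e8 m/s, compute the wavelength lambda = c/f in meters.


lambda = c / f = 3.0000e+08 / 1.6247e+10 = 0.01846 m

0.01846 m


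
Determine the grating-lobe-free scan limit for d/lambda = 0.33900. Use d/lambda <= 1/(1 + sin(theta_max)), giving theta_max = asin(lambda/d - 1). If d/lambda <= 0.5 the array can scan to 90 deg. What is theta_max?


lambda/d - 1 = 1/0.33900 - 1 = 1.949853 >= 1
d/lambda <= 0.5, so the array can scan to endfire without grating lobes: theta_max = 90 deg

90 deg


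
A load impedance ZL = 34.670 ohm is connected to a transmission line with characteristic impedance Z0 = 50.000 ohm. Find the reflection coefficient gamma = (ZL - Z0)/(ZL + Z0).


gamma = (34.670 - 50.000) / (34.670 + 50.000) = -0.1811

-0.1811


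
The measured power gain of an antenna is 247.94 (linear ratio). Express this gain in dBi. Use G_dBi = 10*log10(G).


G_dBi = 10 * log10(247.94) = 23.94 dBi

23.94 dBi


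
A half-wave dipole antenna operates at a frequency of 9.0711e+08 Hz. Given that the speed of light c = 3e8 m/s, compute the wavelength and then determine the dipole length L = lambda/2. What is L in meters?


lambda = c / f = 3.0000e+08 / 9.0711e+08 = 0.3307206 m
L = lambda / 2 = 0.3307206 / 2 = 0.1654 m

0.1654 m


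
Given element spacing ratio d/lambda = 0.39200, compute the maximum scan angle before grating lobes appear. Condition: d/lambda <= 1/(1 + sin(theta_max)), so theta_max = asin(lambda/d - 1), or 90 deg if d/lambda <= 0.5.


lambda/d - 1 = 1/0.39200 - 1 = 1.551020 >= 1
d/lambda <= 0.5, so the array can scan to endfire without grating lobes: theta_max = 90 deg

90 deg


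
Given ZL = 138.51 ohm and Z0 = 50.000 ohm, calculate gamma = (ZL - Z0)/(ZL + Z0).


gamma = (138.51 - 50.000) / (138.51 + 50.000) = 0.4695

0.4695


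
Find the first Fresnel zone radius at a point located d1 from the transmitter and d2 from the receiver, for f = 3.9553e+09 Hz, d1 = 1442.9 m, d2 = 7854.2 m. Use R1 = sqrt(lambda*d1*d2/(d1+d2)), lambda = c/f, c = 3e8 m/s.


lambda = c / f = 3.0000e+08 / 3.9553e+09 = 0.07584760 m
R1 = sqrt(0.07584760 * 1442.9 * 7854.2 / (1442.9 + 7854.2)) = 9.615 m

9.615 m


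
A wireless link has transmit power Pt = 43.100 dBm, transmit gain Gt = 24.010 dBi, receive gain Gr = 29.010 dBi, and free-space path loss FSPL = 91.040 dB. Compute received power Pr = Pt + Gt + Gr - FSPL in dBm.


Pr = 43.100 + 24.010 + 29.010 - 91.040 = 5.08 dBm

5.08 dBm


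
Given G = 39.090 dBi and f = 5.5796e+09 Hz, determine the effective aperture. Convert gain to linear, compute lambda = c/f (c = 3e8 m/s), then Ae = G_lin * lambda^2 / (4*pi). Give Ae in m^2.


lambda = c / f = 3.0000e+08 / 5.5796e+09 = 0.05376730 m
G_linear = 10^(39.090/10) = 8109.611
Ae = G_linear * lambda^2 / (4*pi) = 8109.611 * 0.05376730^2 / (4*pi) = 1.866 m^2

1.866 m^2


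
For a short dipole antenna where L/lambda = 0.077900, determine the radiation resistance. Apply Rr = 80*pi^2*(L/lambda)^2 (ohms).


Rr = 80 * pi^2 * (0.077900)^2 = 80 * 9.869604 * 6.068410e-03 = 4.791 ohm

4.791 ohm


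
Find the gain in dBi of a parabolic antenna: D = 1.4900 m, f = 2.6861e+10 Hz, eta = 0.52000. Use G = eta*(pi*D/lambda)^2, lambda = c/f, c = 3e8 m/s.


lambda = c / f = 3.0000e+08 / 2.6861e+10 = 0.01116861 m
G_linear = 0.52000 * (pi * 1.4900 / 0.01116861)^2 = 91343.44
G_dBi = 10 * log10(91343.44) = 49.61 dBi

49.61 dBi


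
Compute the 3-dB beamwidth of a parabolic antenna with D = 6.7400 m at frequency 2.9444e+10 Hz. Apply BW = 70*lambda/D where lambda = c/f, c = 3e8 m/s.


lambda = c / f = 3.0000e+08 / 2.9444e+10 = 0.01018883 m
BW = 70 * 0.01018883 / 6.7400 = 0.1058 deg

0.1058 deg


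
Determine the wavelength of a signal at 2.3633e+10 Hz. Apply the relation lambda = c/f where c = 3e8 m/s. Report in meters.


lambda = c / f = 3.0000e+08 / 2.3633e+10 = 0.01269 m

0.01269 m


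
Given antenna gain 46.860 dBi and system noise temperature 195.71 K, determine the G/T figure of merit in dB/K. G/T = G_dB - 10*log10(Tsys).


G/T = 46.860 - 10*log10(195.71) = 46.860 - 22.91613 = 23.94 dB/K

23.94 dB/K


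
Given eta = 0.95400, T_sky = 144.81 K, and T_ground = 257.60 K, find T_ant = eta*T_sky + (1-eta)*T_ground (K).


T_ant = 0.95400 * 144.81 + (1 - 0.95400) * 257.60 = 150.0 K

150.0 K


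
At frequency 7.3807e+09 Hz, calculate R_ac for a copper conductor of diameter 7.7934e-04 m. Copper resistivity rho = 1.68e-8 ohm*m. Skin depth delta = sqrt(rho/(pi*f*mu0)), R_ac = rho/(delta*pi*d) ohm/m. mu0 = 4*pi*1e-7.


delta = sqrt(1.68e-8 / (pi * 7.3807e+09 * 4*pi*1e-7)) = 7.593220e-07 m
R_ac = 1.68e-8 / (7.593220e-07 * pi * 7.7934e-04) = 9.037 ohm/m

9.037 ohm/m


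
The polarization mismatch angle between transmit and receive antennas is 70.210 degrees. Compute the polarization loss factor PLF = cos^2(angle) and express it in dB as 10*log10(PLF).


PLF_linear = cos^2(70.210 deg) = 0.1146322
PLF_dB = 10 * log10(0.1146322) = -9.407 dB

-9.407 dB


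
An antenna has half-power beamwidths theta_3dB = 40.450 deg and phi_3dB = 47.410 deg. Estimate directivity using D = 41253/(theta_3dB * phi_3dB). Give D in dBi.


D_linear = 41253 / (40.450 * 47.410) = 21.51132
D_dBi = 10 * log10(21.51132) = 13.33 dBi

13.33 dBi


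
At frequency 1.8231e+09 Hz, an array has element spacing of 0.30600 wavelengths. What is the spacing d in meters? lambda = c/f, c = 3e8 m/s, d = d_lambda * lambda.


lambda = c / f = 3.0000e+08 / 1.8231e+09 = 0.1645549 m
d = 0.30600 * 0.1645549 = 0.05035 m

0.05035 m


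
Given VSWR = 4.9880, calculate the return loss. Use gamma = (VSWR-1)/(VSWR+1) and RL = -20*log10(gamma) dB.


gamma = (4.9880 - 1) / (4.9880 + 1) = 0.6659987
RL = -20 * log10(0.6659987) = 3.531 dB

3.531 dB


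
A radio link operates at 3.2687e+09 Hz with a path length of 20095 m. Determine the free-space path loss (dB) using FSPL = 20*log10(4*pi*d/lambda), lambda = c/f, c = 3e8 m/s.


lambda = c / f = 3.0000e+08 / 3.2687e+09 = 0.09177961 m
FSPL = 20 * log10(4*pi*20095/0.09177961) = 128.8 dB

128.8 dB


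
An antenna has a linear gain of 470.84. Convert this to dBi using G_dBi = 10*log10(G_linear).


G_dBi = 10 * log10(470.84) = 26.73 dBi

26.73 dBi


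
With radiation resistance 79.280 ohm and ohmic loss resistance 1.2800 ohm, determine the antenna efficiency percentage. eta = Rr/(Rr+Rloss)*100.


eta = 79.280 / (79.280 + 1.2800) * 100 = 98.41%

98.41%


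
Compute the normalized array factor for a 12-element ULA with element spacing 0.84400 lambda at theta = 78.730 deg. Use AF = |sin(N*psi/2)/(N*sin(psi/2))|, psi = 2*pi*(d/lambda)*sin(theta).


psi = 2*pi*0.84400*sin(78.730 deg) = 5.200751 rad
AF = |sin(12*5.200751/2) / (12*sin(5.200751/2))| = 0.03394

0.03394


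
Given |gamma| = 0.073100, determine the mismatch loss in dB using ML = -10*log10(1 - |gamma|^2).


ML = -10 * log10(1 - 0.073100^2) = -10 * log10(0.99465639) = 0.02327 dB

0.02327 dB


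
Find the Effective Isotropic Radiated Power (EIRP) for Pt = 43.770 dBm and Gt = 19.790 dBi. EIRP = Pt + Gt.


EIRP = Pt + Gt = 43.770 + 19.790 = 63.56 dBm

63.56 dBm


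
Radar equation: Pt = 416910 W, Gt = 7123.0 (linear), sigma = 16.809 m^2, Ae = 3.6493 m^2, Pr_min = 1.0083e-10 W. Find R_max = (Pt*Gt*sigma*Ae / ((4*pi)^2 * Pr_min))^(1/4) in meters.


R^4 = 416910*7123.0*16.809*3.6493 / ((4*pi)^2 * 1.0083e-10) = 1.144056e+19
R_max = 1.144056e+19^0.25 = 58158 m

58158 m


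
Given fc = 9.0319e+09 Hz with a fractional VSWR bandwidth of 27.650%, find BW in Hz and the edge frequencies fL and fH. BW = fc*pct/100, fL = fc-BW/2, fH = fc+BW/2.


BW = 9.0319e+09 * 27.650/100 = 2.497320e+09 Hz
fL = 9.0319e+09 - 2.497320e+09/2 = 7.783e+09 Hz
fH = 9.0319e+09 + 2.497320e+09/2 = 1.028e+10 Hz

BW=2.497e+09 Hz, fL=7.783e+09 Hz, fH=1.028e+10 Hz


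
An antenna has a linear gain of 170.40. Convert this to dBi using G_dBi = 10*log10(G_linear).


G_dBi = 10 * log10(170.40) = 22.31 dBi

22.31 dBi


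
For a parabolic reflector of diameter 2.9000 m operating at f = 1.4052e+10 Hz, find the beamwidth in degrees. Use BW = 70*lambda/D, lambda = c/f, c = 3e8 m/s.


lambda = c / f = 3.0000e+08 / 1.4052e+10 = 0.02134927 m
BW = 70 * 0.02134927 / 2.9000 = 0.5153 deg

0.5153 deg


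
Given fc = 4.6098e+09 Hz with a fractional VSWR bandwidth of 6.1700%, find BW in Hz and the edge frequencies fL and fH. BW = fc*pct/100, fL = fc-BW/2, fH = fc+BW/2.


BW = 4.6098e+09 * 6.1700/100 = 2.844247e+08 Hz
fL = 4.6098e+09 - 2.844247e+08/2 = 4.468e+09 Hz
fH = 4.6098e+09 + 2.844247e+08/2 = 4.752e+09 Hz

BW=2.844e+08 Hz, fL=4.468e+09 Hz, fH=4.752e+09 Hz


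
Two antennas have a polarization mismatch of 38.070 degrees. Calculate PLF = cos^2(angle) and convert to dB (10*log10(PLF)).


PLF_linear = cos^2(38.070 deg) = 0.6197751
PLF_dB = 10 * log10(0.6197751) = -2.078 dB

-2.078 dB


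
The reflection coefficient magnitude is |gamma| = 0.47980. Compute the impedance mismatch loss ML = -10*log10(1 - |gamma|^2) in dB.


ML = -10 * log10(1 - 0.47980^2) = -10 * log10(0.76979196) = 1.136 dB

1.136 dB


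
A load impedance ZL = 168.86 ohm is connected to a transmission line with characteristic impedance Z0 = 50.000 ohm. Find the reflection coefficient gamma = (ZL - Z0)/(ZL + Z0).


gamma = (168.86 - 50.000) / (168.86 + 50.000) = 0.5431

0.5431


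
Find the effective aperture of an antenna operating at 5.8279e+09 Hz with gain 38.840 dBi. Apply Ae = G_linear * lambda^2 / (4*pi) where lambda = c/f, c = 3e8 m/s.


lambda = c / f = 3.0000e+08 / 5.8279e+09 = 0.05147652 m
G_linear = 10^(38.840/10) = 7655.966
Ae = G_linear * lambda^2 / (4*pi) = 7655.966 * 0.05147652^2 / (4*pi) = 1.614 m^2

1.614 m^2


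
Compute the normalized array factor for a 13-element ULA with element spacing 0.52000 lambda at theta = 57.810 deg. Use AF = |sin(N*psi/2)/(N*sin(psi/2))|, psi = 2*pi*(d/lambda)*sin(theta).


psi = 2*pi*0.52000*sin(57.810 deg) = 2.765034 rad
AF = |sin(13*2.765034/2) / (13*sin(2.765034/2))| = 0.06020

0.06020


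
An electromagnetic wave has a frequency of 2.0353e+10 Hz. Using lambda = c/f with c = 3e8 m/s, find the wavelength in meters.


lambda = c / f = 3.0000e+08 / 2.0353e+10 = 0.01474 m

0.01474 m


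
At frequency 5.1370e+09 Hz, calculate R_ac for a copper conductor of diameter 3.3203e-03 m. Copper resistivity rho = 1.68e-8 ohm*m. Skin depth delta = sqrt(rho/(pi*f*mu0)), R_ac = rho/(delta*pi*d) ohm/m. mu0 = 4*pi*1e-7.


delta = sqrt(1.68e-8 / (pi * 5.1370e+09 * 4*pi*1e-7)) = 9.101647e-07 m
R_ac = 1.68e-8 / (9.101647e-07 * pi * 3.3203e-03) = 1.770 ohm/m

1.770 ohm/m


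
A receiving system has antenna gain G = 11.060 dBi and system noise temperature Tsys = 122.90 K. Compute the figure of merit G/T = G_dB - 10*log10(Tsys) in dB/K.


G/T = 11.060 - 10*log10(122.90) = 11.060 - 20.89552 = -9.836 dB/K

-9.836 dB/K


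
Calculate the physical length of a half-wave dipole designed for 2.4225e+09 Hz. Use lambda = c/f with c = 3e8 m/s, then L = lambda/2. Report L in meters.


lambda = c / f = 3.0000e+08 / 2.4225e+09 = 0.1238390 m
L = lambda / 2 = 0.1238390 / 2 = 0.06192 m

0.06192 m


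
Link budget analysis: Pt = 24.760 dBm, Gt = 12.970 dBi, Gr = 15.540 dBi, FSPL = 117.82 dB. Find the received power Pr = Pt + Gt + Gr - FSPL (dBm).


Pr = 24.760 + 12.970 + 15.540 - 117.82 = -64.55 dBm

-64.55 dBm


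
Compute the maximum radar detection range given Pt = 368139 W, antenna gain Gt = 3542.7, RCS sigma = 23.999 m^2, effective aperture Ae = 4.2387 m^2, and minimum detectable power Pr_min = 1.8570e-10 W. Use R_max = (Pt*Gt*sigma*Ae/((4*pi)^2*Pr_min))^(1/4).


R^4 = 368139*3542.7*23.999*4.2387 / ((4*pi)^2 * 1.8570e-10) = 4.524185e+18
R_max = 4.524185e+18^0.25 = 46120 m

46120 m


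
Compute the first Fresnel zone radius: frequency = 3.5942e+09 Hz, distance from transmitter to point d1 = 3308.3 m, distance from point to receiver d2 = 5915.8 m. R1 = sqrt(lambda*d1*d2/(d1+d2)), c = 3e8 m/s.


lambda = c / f = 3.0000e+08 / 3.5942e+09 = 0.08346781 m
R1 = sqrt(0.08346781 * 3308.3 * 5915.8 / (3308.3 + 5915.8)) = 13.31 m

13.31 m


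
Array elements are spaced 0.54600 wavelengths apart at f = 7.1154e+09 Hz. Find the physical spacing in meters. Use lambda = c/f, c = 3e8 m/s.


lambda = c / f = 3.0000e+08 / 7.1154e+09 = 0.04216207 m
d = 0.54600 * 0.04216207 = 0.02302 m

0.02302 m


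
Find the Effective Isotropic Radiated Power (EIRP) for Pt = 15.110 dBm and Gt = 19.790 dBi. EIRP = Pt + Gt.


EIRP = Pt + Gt = 15.110 + 19.790 = 34.90 dBm

34.90 dBm


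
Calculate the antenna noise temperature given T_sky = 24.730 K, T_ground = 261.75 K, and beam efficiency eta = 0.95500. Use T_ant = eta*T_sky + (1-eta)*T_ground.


T_ant = 0.95500 * 24.730 + (1 - 0.95500) * 261.75 = 35.40 K

35.40 K


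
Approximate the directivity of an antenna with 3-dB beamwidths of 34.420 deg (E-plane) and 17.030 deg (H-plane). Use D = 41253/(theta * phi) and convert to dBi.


D_linear = 41253 / (34.420 * 17.030) = 70.37688
D_dBi = 10 * log10(70.37688) = 18.47 dBi

18.47 dBi


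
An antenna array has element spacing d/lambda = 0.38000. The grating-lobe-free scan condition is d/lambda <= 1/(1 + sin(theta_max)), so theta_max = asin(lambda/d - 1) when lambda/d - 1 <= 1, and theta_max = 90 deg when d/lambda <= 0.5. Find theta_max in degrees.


lambda/d - 1 = 1/0.38000 - 1 = 1.631579 >= 1
d/lambda <= 0.5, so the array can scan to endfire without grating lobes: theta_max = 90 deg

90 deg


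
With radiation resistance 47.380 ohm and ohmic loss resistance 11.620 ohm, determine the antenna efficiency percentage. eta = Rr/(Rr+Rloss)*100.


eta = 47.380 / (47.380 + 11.620) * 100 = 80.31%

80.31%


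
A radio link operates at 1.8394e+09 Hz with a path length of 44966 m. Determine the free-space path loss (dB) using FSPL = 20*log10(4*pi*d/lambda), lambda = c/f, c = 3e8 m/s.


lambda = c / f = 3.0000e+08 / 1.8394e+09 = 0.1630967 m
FSPL = 20 * log10(4*pi*44966/0.1630967) = 130.8 dB

130.8 dB


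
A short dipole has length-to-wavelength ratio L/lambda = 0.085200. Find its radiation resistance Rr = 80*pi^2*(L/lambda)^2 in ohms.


Rr = 80 * pi^2 * (0.085200)^2 = 80 * 9.869604 * 7.259040e-03 = 5.732 ohm

5.732 ohm


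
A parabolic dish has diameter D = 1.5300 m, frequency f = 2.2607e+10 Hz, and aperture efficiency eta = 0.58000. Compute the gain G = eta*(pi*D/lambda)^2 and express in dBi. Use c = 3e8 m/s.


lambda = c / f = 3.0000e+08 / 2.2607e+10 = 0.01327023 m
G_linear = 0.58000 * (pi * 1.5300 / 0.01327023)^2 = 76094.58
G_dBi = 10 * log10(76094.58) = 48.81 dBi

48.81 dBi


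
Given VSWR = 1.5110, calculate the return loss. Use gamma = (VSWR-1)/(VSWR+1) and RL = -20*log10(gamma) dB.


gamma = (1.5110 - 1) / (1.5110 + 1) = 0.2035046
RL = -20 * log10(0.2035046) = 13.83 dB

13.83 dB


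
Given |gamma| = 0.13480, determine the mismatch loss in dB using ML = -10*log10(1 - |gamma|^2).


ML = -10 * log10(1 - 0.13480^2) = -10 * log10(0.98182896) = 0.07964 dB

0.07964 dB


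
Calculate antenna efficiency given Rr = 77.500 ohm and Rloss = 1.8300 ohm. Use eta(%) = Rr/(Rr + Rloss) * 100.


eta = 77.500 / (77.500 + 1.8300) * 100 = 97.69%

97.69%


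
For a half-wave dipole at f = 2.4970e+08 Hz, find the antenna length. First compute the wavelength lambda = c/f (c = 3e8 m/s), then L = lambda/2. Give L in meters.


lambda = c / f = 3.0000e+08 / 2.4970e+08 = 1.201442 m
L = lambda / 2 = 1.201442 / 2 = 0.6007 m

0.6007 m


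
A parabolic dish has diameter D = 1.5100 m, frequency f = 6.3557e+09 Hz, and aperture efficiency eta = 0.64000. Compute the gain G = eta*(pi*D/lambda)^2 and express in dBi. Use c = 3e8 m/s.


lambda = c / f = 3.0000e+08 / 6.3557e+09 = 0.04720172 m
G_linear = 0.64000 * (pi * 1.5100 / 0.04720172)^2 = 6464.247
G_dBi = 10 * log10(6464.247) = 38.11 dBi

38.11 dBi


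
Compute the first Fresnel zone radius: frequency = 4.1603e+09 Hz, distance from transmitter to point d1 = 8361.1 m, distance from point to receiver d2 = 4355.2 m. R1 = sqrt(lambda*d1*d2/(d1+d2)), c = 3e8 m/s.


lambda = c / f = 3.0000e+08 / 4.1603e+09 = 0.07211018 m
R1 = sqrt(0.07211018 * 8361.1 * 4355.2 / (8361.1 + 4355.2)) = 14.37 m

14.37 m


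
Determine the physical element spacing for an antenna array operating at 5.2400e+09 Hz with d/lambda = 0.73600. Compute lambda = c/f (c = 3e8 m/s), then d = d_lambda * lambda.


lambda = c / f = 3.0000e+08 / 5.2400e+09 = 0.05725191 m
d = 0.73600 * 0.05725191 = 0.04214 m

0.04214 m


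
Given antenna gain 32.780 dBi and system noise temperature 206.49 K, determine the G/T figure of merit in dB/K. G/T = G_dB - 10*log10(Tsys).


G/T = 32.780 - 10*log10(206.49) = 32.780 - 23.14899 = 9.631 dB/K

9.631 dB/K


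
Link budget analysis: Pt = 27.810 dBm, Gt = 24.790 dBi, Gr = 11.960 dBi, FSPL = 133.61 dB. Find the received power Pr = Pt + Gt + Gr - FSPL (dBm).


Pr = 27.810 + 24.790 + 11.960 - 133.61 = -69.05 dBm

-69.05 dBm


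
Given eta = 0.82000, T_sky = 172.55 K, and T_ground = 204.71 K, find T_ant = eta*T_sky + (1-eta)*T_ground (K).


T_ant = 0.82000 * 172.55 + (1 - 0.82000) * 204.71 = 178.3 K

178.3 K


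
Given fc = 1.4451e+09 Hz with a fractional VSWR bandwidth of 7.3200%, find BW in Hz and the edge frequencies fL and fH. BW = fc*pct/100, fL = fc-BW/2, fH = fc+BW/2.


BW = 1.4451e+09 * 7.3200/100 = 1.057813e+08 Hz
fL = 1.4451e+09 - 1.057813e+08/2 = 1.392e+09 Hz
fH = 1.4451e+09 + 1.057813e+08/2 = 1.498e+09 Hz

BW=1.058e+08 Hz, fL=1.392e+09 Hz, fH=1.498e+09 Hz


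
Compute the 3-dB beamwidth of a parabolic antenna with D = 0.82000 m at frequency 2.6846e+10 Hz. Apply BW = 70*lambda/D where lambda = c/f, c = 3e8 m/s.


lambda = c / f = 3.0000e+08 / 2.6846e+10 = 0.01117485 m
BW = 70 * 0.01117485 / 0.82000 = 0.9540 deg

0.9540 deg


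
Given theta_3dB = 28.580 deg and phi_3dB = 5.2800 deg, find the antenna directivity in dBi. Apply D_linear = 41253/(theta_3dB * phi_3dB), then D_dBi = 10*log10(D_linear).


D_linear = 41253 / (28.580 * 5.2800) = 273.3754
D_dBi = 10 * log10(273.3754) = 24.37 dBi

24.37 dBi


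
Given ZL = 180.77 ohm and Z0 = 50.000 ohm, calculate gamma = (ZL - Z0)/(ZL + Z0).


gamma = (180.77 - 50.000) / (180.77 + 50.000) = 0.5667

0.5667


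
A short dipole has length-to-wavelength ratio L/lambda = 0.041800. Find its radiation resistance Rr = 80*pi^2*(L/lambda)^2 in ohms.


Rr = 80 * pi^2 * (0.041800)^2 = 80 * 9.869604 * 1.747240e-03 = 1.380 ohm

1.380 ohm


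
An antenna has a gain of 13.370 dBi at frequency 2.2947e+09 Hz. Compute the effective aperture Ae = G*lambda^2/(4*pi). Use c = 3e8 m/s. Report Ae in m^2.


lambda = c / f = 3.0000e+08 / 2.2947e+09 = 0.1307360 m
G_linear = 10^(13.370/10) = 21.72701
Ae = G_linear * lambda^2 / (4*pi) = 21.72701 * 0.1307360^2 / (4*pi) = 0.02955 m^2

0.02955 m^2


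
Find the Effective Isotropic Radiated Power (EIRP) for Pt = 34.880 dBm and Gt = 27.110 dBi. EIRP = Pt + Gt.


EIRP = Pt + Gt = 34.880 + 27.110 = 61.99 dBm

61.99 dBm


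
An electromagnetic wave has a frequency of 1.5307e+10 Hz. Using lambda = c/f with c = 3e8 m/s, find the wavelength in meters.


lambda = c / f = 3.0000e+08 / 1.5307e+10 = 0.01960 m

0.01960 m


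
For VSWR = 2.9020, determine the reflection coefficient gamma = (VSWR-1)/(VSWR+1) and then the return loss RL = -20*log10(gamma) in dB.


gamma = (2.9020 - 1) / (2.9020 + 1) = 0.4874423
RL = -20 * log10(0.4874423) = 6.242 dB

6.242 dB


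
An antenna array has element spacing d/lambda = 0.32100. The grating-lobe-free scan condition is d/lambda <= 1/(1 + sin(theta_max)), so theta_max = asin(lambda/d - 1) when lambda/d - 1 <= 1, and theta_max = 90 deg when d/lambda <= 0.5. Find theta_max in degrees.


lambda/d - 1 = 1/0.32100 - 1 = 2.115265 >= 1
d/lambda <= 0.5, so the array can scan to endfire without grating lobes: theta_max = 90 deg

90 deg


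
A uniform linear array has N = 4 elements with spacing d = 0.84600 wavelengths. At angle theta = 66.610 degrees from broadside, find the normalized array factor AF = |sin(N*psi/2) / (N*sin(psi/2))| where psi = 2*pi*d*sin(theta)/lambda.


psi = 2*pi*0.84600*sin(66.610 deg) = 4.878762 rad
AF = |sin(4*4.878762/2) / (4*sin(4.878762/2))| = 0.1264

0.1264


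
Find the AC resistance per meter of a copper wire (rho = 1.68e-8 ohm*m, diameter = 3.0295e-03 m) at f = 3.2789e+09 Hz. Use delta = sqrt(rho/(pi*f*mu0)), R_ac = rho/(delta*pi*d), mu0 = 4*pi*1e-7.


delta = sqrt(1.68e-8 / (pi * 3.2789e+09 * 4*pi*1e-7)) = 1.139228e-06 m
R_ac = 1.68e-8 / (1.139228e-06 * pi * 3.0295e-03) = 1.549 ohm/m

1.549 ohm/m


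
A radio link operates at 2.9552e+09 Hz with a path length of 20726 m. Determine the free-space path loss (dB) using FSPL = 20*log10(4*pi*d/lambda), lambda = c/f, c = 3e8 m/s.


lambda = c / f = 3.0000e+08 / 2.9552e+09 = 0.1015160 m
FSPL = 20 * log10(4*pi*20726/0.1015160) = 128.2 dB

128.2 dB


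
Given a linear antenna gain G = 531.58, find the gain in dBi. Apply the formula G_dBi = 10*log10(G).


G_dBi = 10 * log10(531.58) = 27.26 dBi

27.26 dBi


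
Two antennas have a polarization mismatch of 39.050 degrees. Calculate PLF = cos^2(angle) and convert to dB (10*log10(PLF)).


PLF_linear = cos^2(39.050 deg) = 0.6031021
PLF_dB = 10 * log10(0.6031021) = -2.196 dB

-2.196 dB


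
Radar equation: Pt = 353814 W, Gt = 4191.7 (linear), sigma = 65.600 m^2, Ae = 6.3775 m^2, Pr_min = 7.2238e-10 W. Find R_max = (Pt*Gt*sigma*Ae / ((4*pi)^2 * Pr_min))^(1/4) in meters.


R^4 = 353814*4191.7*65.600*6.3775 / ((4*pi)^2 * 7.2238e-10) = 5.439188e+18
R_max = 5.439188e+18^0.25 = 48293 m

48293 m


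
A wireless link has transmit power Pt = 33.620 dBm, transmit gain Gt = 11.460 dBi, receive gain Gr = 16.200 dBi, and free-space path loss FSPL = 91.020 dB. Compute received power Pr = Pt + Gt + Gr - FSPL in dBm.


Pr = 33.620 + 11.460 + 16.200 - 91.020 = -29.74 dBm

-29.74 dBm


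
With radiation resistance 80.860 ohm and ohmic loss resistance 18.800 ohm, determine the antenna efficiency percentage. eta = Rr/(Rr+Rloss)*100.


eta = 80.860 / (80.860 + 18.800) * 100 = 81.14%

81.14%


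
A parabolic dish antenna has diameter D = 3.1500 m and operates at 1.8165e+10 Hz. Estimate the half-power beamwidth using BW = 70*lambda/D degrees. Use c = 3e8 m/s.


lambda = c / f = 3.0000e+08 / 1.8165e+10 = 0.01651528 m
BW = 70 * 0.01651528 / 3.1500 = 0.3670 deg

0.3670 deg


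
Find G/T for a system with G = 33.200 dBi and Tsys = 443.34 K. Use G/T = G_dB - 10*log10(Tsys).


G/T = 33.200 - 10*log10(443.34) = 33.200 - 26.46737 = 6.733 dB/K

6.733 dB/K


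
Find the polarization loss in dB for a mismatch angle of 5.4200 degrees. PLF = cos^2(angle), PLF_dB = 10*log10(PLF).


PLF_linear = cos^2(5.4200 deg) = 0.9910781
PLF_dB = 10 * log10(0.9910781) = -0.03892 dB

-0.03892 dB


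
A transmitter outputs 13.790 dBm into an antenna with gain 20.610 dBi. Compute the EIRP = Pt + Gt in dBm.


EIRP = Pt + Gt = 13.790 + 20.610 = 34.40 dBm

34.40 dBm


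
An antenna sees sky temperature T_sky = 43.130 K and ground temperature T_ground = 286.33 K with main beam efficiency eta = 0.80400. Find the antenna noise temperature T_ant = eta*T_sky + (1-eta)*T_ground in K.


T_ant = 0.80400 * 43.130 + (1 - 0.80400) * 286.33 = 90.80 K

90.80 K


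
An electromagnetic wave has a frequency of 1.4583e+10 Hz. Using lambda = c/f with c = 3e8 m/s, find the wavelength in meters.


lambda = c / f = 3.0000e+08 / 1.4583e+10 = 0.02057 m

0.02057 m


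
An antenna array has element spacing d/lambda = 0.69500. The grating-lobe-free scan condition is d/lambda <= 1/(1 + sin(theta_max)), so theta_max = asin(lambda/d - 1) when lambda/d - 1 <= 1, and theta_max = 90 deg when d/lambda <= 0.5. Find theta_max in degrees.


lambda/d - 1 = 1/0.69500 - 1 = 0.4388489
theta_max = asin(0.4388489) = 26.03 deg

26.03 deg


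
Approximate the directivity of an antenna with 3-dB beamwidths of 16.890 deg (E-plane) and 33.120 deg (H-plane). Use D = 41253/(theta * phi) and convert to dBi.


D_linear = 41253 / (16.890 * 33.120) = 73.74551
D_dBi = 10 * log10(73.74551) = 18.68 dBi

18.68 dBi


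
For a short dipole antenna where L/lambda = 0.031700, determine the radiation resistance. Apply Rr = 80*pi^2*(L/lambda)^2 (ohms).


Rr = 80 * pi^2 * (0.031700)^2 = 80 * 9.869604 * 1.004890e-03 = 0.7934 ohm

0.7934 ohm


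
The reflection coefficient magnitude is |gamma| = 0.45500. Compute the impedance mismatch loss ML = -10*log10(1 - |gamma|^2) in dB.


ML = -10 * log10(1 - 0.45500^2) = -10 * log10(0.792975) = 1.007 dB

1.007 dB


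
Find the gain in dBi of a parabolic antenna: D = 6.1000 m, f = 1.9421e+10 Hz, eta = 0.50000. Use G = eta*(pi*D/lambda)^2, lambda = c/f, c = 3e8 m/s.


lambda = c / f = 3.0000e+08 / 1.9421e+10 = 0.01544720 m
G_linear = 0.50000 * (pi * 6.1000 / 0.01544720)^2 = 769537.7
G_dBi = 10 * log10(769537.7) = 58.86 dBi

58.86 dBi


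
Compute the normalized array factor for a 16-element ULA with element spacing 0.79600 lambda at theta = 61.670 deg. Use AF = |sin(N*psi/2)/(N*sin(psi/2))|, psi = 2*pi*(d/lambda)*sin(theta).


psi = 2*pi*0.79600*sin(61.670 deg) = 4.402391 rad
AF = |sin(16*4.402391/2) / (16*sin(4.402391/2))| = 0.04754

0.04754


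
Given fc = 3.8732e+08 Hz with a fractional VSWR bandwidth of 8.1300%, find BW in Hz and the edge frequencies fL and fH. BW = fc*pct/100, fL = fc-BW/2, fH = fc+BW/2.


BW = 3.8732e+08 * 8.1300/100 = 3.148912e+07 Hz
fL = 3.8732e+08 - 3.148912e+07/2 = 3.716e+08 Hz
fH = 3.8732e+08 + 3.148912e+07/2 = 4.031e+08 Hz

BW=3.149e+07 Hz, fL=3.716e+08 Hz, fH=4.031e+08 Hz


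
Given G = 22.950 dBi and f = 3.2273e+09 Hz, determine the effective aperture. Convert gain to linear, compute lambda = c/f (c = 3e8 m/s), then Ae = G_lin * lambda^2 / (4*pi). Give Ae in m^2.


lambda = c / f = 3.0000e+08 / 3.2273e+09 = 0.09295696 m
G_linear = 10^(22.950/10) = 197.2423
Ae = G_linear * lambda^2 / (4*pi) = 197.2423 * 0.09295696^2 / (4*pi) = 0.1356 m^2

0.1356 m^2


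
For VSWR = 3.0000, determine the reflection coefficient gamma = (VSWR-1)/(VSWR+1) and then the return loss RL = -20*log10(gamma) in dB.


gamma = (3.0000 - 1) / (3.0000 + 1) = 0.5000000
RL = -20 * log10(0.5000000) = 6.021 dB

6.021 dB


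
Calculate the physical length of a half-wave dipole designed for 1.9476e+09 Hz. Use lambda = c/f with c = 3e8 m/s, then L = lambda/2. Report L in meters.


lambda = c / f = 3.0000e+08 / 1.9476e+09 = 0.1540357 m
L = lambda / 2 = 0.1540357 / 2 = 0.07702 m

0.07702 m


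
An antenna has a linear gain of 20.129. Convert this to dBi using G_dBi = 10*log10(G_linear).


G_dBi = 10 * log10(20.129) = 13.04 dBi

13.04 dBi


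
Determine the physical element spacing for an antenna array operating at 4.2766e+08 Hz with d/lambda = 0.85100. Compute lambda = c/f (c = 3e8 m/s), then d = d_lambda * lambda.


lambda = c / f = 3.0000e+08 / 4.2766e+08 = 0.7014918 m
d = 0.85100 * 0.7014918 = 0.5970 m

0.5970 m


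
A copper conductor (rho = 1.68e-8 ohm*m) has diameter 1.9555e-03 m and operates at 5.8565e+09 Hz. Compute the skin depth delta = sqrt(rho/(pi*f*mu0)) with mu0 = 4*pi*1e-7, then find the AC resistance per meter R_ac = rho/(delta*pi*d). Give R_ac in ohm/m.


delta = sqrt(1.68e-8 / (pi * 5.8565e+09 * 4*pi*1e-7)) = 8.524241e-07 m
R_ac = 1.68e-8 / (8.524241e-07 * pi * 1.9555e-03) = 3.208 ohm/m

3.208 ohm/m


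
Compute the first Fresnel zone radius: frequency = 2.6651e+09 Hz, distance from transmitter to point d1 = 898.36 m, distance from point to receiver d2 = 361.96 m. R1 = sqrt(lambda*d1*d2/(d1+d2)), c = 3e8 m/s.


lambda = c / f = 3.0000e+08 / 2.6651e+09 = 0.1125661 m
R1 = sqrt(0.1125661 * 898.36 * 361.96 / (898.36 + 361.96)) = 5.389 m

5.389 m


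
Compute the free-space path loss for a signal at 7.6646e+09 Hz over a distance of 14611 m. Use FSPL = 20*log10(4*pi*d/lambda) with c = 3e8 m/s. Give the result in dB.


lambda = c / f = 3.0000e+08 / 7.6646e+09 = 0.03914099 m
FSPL = 20 * log10(4*pi*14611/0.03914099) = 133.4 dB

133.4 dB


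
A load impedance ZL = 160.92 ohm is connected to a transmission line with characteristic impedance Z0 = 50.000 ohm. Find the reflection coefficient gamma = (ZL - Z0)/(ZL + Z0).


gamma = (160.92 - 50.000) / (160.92 + 50.000) = 0.5259

0.5259


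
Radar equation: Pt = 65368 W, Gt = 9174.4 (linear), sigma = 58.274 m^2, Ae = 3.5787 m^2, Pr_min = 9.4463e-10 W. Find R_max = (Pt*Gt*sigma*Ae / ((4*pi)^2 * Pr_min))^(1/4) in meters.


R^4 = 65368*9174.4*58.274*3.5787 / ((4*pi)^2 * 9.4463e-10) = 8.384198e+17
R_max = 8.384198e+17^0.25 = 30260 m

30260 m


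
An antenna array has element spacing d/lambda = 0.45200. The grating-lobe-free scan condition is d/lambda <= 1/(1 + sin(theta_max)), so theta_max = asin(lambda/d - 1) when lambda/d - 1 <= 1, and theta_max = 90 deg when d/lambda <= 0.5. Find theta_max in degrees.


lambda/d - 1 = 1/0.45200 - 1 = 1.212389 >= 1
d/lambda <= 0.5, so the array can scan to endfire without grating lobes: theta_max = 90 deg

90 deg


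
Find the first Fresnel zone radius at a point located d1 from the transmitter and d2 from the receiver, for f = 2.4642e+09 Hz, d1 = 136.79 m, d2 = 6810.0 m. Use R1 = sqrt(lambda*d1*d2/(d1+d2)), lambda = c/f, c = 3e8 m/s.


lambda = c / f = 3.0000e+08 / 2.4642e+09 = 0.1217434 m
R1 = sqrt(0.1217434 * 136.79 * 6810.0 / (136.79 + 6810.0)) = 4.040 m

4.040 m


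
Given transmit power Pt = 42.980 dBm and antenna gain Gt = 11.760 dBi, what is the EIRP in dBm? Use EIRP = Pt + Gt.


EIRP = Pt + Gt = 42.980 + 11.760 = 54.74 dBm

54.74 dBm


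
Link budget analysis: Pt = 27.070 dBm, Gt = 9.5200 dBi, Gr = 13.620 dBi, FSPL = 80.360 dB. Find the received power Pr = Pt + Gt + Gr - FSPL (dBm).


Pr = 27.070 + 9.5200 + 13.620 - 80.360 = -30.15 dBm

-30.15 dBm


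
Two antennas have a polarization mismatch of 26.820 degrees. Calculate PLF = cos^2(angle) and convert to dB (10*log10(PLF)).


PLF_linear = cos^2(26.820 deg) = 0.7964284
PLF_dB = 10 * log10(0.7964284) = -0.9885 dB

-0.9885 dB


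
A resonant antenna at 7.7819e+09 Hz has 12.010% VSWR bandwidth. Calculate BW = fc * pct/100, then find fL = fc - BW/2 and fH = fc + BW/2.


BW = 7.7819e+09 * 12.010/100 = 9.346062e+08 Hz
fL = 7.7819e+09 - 9.346062e+08/2 = 7.315e+09 Hz
fH = 7.7819e+09 + 9.346062e+08/2 = 8.249e+09 Hz

BW=9.346e+08 Hz, fL=7.315e+09 Hz, fH=8.249e+09 Hz


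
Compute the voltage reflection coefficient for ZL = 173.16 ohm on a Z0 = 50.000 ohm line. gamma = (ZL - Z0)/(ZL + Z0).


gamma = (173.16 - 50.000) / (173.16 + 50.000) = 0.5519

0.5519


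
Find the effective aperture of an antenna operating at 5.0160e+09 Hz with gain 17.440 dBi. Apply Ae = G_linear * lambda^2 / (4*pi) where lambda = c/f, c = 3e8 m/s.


lambda = c / f = 3.0000e+08 / 5.0160e+09 = 0.05980861 m
G_linear = 10^(17.440/10) = 55.46257
Ae = G_linear * lambda^2 / (4*pi) = 55.46257 * 0.05980861^2 / (4*pi) = 0.01579 m^2

0.01579 m^2


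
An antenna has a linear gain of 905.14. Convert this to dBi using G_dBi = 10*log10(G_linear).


G_dBi = 10 * log10(905.14) = 29.57 dBi

29.57 dBi


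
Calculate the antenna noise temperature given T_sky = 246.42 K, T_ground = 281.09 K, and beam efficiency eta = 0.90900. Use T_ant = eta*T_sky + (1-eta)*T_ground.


T_ant = 0.90900 * 246.42 + (1 - 0.90900) * 281.09 = 249.6 K

249.6 K


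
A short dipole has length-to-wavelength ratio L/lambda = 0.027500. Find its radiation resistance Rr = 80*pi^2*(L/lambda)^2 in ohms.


Rr = 80 * pi^2 * (0.027500)^2 = 80 * 9.869604 * 7.562500e-04 = 0.5971 ohm

0.5971 ohm


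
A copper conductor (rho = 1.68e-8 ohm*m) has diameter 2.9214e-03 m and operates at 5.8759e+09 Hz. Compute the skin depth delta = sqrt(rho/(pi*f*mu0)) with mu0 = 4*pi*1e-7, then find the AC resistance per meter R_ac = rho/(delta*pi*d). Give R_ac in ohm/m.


delta = sqrt(1.68e-8 / (pi * 5.8759e+09 * 4*pi*1e-7)) = 8.510157e-07 m
R_ac = 1.68e-8 / (8.510157e-07 * pi * 2.9214e-03) = 2.151 ohm/m

2.151 ohm/m


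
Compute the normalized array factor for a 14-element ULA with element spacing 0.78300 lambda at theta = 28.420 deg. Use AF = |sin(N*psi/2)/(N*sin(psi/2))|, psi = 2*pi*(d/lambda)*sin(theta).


psi = 2*pi*0.78300*sin(28.420 deg) = 2.341455 rad
AF = |sin(14*2.341455/2) / (14*sin(2.341455/2))| = 0.04890

0.04890


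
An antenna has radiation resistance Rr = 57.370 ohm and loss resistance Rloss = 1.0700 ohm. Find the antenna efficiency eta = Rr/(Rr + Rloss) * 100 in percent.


eta = 57.370 / (57.370 + 1.0700) * 100 = 98.17%

98.17%


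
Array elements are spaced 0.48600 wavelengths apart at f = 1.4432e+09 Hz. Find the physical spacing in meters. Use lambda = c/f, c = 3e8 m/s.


lambda = c / f = 3.0000e+08 / 1.4432e+09 = 0.2078714 m
d = 0.48600 * 0.2078714 = 0.1010 m

0.1010 m


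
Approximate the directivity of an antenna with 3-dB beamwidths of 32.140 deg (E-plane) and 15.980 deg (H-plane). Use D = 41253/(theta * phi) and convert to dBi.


D_linear = 41253 / (32.140 * 15.980) = 80.32170
D_dBi = 10 * log10(80.32170) = 19.05 dBi

19.05 dBi


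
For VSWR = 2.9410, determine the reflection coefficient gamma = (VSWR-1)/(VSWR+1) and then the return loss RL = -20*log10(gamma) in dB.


gamma = (2.9410 - 1) / (2.9410 + 1) = 0.4925146
RL = -20 * log10(0.4925146) = 6.152 dB

6.152 dB


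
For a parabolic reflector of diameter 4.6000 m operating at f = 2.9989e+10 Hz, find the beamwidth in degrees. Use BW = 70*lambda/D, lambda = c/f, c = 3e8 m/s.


lambda = c / f = 3.0000e+08 / 2.9989e+10 = 0.01000367 m
BW = 70 * 0.01000367 / 4.6000 = 0.1522 deg

0.1522 deg


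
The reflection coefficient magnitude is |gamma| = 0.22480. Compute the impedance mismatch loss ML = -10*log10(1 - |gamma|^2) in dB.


ML = -10 * log10(1 - 0.22480^2) = -10 * log10(0.94946496) = 0.2252 dB

0.2252 dB


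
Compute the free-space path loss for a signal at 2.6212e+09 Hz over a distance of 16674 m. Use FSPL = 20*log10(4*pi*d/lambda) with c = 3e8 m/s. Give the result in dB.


lambda = c / f = 3.0000e+08 / 2.6212e+09 = 0.1144514 m
FSPL = 20 * log10(4*pi*16674/0.1144514) = 125.3 dB

125.3 dB


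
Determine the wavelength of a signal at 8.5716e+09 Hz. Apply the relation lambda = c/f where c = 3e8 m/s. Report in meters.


lambda = c / f = 3.0000e+08 / 8.5716e+09 = 0.03500 m

0.03500 m


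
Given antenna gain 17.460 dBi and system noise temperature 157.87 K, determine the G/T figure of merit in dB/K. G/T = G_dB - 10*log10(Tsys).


G/T = 17.460 - 10*log10(157.87) = 17.460 - 21.98300 = -4.523 dB/K

-4.523 dB/K


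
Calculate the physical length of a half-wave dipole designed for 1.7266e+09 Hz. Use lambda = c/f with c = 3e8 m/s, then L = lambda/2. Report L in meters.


lambda = c / f = 3.0000e+08 / 1.7266e+09 = 0.1737519 m
L = lambda / 2 = 0.1737519 / 2 = 0.08688 m

0.08688 m


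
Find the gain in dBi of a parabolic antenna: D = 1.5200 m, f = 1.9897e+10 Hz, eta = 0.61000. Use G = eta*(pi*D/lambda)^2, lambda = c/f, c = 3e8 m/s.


lambda = c / f = 3.0000e+08 / 1.9897e+10 = 0.01507765 m
G_linear = 0.61000 * (pi * 1.5200 / 0.01507765)^2 = 61185.63
G_dBi = 10 * log10(61185.63) = 47.87 dBi

47.87 dBi


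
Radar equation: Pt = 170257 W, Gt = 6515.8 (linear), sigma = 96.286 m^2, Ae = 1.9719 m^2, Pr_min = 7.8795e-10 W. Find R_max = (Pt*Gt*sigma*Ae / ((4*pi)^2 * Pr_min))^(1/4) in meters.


R^4 = 170257*6515.8*96.286*1.9719 / ((4*pi)^2 * 7.8795e-10) = 1.692787e+18
R_max = 1.692787e+18^0.25 = 36070 m

36070 m


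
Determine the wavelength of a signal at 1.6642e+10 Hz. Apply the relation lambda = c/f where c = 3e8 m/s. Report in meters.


lambda = c / f = 3.0000e+08 / 1.6642e+10 = 0.01803 m

0.01803 m


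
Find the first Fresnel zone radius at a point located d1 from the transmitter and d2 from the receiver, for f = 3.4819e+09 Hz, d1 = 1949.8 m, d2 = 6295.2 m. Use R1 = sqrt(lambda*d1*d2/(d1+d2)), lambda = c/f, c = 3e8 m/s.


lambda = c / f = 3.0000e+08 / 3.4819e+09 = 0.08615986 m
R1 = sqrt(0.08615986 * 1949.8 * 6295.2 / (1949.8 + 6295.2)) = 11.33 m

11.33 m


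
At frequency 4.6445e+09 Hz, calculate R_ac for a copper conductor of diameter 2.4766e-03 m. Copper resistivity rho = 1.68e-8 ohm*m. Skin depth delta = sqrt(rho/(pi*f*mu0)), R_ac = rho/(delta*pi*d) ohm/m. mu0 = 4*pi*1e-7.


delta = sqrt(1.68e-8 / (pi * 4.6445e+09 * 4*pi*1e-7)) = 9.572057e-07 m
R_ac = 1.68e-8 / (9.572057e-07 * pi * 2.4766e-03) = 2.256 ohm/m

2.256 ohm/m


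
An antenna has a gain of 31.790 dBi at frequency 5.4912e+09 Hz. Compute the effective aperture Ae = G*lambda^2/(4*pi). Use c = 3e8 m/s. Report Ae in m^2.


lambda = c / f = 3.0000e+08 / 5.4912e+09 = 0.05463287 m
G_linear = 10^(31.790/10) = 1510.080
Ae = G_linear * lambda^2 / (4*pi) = 1510.080 * 0.05463287^2 / (4*pi) = 0.3587 m^2

0.3587 m^2


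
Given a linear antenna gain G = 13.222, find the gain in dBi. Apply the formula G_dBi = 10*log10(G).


G_dBi = 10 * log10(13.222) = 11.21 dBi

11.21 dBi


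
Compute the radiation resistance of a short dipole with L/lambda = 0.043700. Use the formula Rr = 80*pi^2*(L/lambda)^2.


Rr = 80 * pi^2 * (0.043700)^2 = 80 * 9.869604 * 1.909690e-03 = 1.508 ohm

1.508 ohm


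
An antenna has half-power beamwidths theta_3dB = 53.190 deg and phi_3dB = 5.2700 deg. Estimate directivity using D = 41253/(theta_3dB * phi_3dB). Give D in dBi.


D_linear = 41253 / (53.190 * 5.2700) = 147.1685
D_dBi = 10 * log10(147.1685) = 21.68 dBi

21.68 dBi


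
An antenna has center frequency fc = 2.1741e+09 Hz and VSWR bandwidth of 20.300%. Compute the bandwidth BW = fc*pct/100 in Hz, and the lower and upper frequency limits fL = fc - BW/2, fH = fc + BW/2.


BW = 2.1741e+09 * 20.300/100 = 4.413423e+08 Hz
fL = 2.1741e+09 - 4.413423e+08/2 = 1.953e+09 Hz
fH = 2.1741e+09 + 4.413423e+08/2 = 2.395e+09 Hz

BW=4.413e+08 Hz, fL=1.953e+09 Hz, fH=2.395e+09 Hz


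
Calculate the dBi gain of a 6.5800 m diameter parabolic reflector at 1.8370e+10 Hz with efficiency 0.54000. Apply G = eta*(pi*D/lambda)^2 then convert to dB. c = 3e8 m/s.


lambda = c / f = 3.0000e+08 / 1.8370e+10 = 0.01633097 m
G_linear = 0.54000 * (pi * 6.5800 / 0.01633097)^2 = 865209.6
G_dBi = 10 * log10(865209.6) = 59.37 dBi

59.37 dBi


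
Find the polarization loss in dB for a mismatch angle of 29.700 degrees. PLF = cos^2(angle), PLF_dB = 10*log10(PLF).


PLF_linear = cos^2(29.700 deg) = 0.7545207
PLF_dB = 10 * log10(0.7545207) = -1.223 dB

-1.223 dB


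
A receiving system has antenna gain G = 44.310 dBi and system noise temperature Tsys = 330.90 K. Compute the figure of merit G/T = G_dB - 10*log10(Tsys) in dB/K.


G/T = 44.310 - 10*log10(330.90) = 44.310 - 25.19697 = 19.11 dB/K

19.11 dB/K


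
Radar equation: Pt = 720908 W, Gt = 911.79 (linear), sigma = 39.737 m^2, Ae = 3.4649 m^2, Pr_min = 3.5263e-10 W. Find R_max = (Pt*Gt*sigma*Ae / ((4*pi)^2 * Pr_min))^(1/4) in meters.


R^4 = 720908*911.79*39.737*3.4649 / ((4*pi)^2 * 3.5263e-10) = 1.625255e+18
R_max = 1.625255e+18^0.25 = 35705 m

35705 m


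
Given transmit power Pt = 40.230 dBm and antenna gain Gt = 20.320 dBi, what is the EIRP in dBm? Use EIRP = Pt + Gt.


EIRP = Pt + Gt = 40.230 + 20.320 = 60.55 dBm

60.55 dBm


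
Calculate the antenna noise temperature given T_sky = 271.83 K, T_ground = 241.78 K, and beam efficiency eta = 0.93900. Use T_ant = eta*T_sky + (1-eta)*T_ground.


T_ant = 0.93900 * 271.83 + (1 - 0.93900) * 241.78 = 270.0 K

270.0 K


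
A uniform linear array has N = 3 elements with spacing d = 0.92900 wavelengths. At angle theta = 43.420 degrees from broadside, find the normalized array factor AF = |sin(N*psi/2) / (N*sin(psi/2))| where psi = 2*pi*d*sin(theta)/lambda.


psi = 2*pi*0.92900*sin(43.420 deg) = 4.012064 rad
AF = |sin(3*4.012064/2) / (3*sin(4.012064/2))| = 0.09631

0.09631
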